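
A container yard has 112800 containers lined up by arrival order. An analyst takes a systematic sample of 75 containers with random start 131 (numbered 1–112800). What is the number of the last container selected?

k = 112800/75 = 1504
75th selection = r + (75−1)·k = 131 + 74×1504 = 131 + 111296 = 111427

111427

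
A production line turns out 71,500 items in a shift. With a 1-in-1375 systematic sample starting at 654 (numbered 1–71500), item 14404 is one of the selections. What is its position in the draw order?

11

k = 1375
position = (14404 − 654)/1375 + 1 = 13750/1375 + 1 = 10 + 1 = 11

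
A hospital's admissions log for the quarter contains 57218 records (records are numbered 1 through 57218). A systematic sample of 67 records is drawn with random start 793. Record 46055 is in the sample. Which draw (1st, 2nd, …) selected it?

54

k = 57218/67 = 854
position = (46055 − 793)/854 + 1 = 45262/854 + 1 = 53 + 1 = 54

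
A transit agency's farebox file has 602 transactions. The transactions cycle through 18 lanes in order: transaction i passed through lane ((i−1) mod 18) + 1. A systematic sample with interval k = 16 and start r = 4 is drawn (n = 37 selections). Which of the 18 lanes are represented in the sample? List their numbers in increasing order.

2, 4, 6, 8, 10, 12, 14, 16, 18

Consecutive selections differ by k = 16, so their lane numbers differ by 16 mod 18 = 16.
gcd(16, 18) = 2, so the sample visits 18/2 = 9 distinct residues mod 18.
Start 4 is lane 4; the lanes hit are 2, 4, 6, 8, 10, 12, 14, 16, 18.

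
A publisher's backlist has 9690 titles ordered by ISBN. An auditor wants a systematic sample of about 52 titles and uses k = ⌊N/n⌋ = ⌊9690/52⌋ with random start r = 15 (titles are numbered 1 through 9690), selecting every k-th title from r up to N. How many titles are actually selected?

53

k = ⌊9690/52⌋ = 186
Achieved size = ⌊(9690 − 15)/186⌋ + 1 = ⌊9675/186⌋ + 1 = 52 + 1 = 53
(last selection: 15 + 52×186 = 9687 ≤ 9690; next would be 9873 > 9690)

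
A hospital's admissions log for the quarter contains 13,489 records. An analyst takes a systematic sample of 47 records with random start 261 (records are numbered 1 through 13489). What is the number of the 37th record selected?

k = 13489/47 = 287
37th selection = r + (37−1)·k = 261 + 36×287 = 261 + 10332 = 10593

10593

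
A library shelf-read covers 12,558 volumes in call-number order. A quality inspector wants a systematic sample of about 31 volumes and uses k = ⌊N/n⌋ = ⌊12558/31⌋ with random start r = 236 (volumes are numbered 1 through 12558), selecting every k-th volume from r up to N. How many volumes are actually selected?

k = ⌊12558/31⌋ = 405
Achieved size = ⌊(12558 − 236)/405⌋ + 1 = ⌊12322/405⌋ + 1 = 30 + 1 = 31
(last selection: 236 + 30×405 = 12386 ≤ 12558; next would be 12791 > 12558)

31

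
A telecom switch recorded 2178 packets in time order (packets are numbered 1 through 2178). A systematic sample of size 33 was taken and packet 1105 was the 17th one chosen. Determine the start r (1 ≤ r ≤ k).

k = 2178/33 = 66
r = 1105 − (17−1)×66 = 1105 − 1056 = 49

49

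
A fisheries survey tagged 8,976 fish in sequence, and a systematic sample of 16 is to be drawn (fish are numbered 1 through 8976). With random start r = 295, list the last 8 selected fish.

k = N/n = 8976/16 = 561
9th selection = 295 + 8×561 = 4783
10th: 4783 + 561 = 5344
11th: 5344 + 561 = 5905
12th: 5905 + 561 = 6466
13th: 6466 + 561 = 7027
14th: 7027 + 561 = 7588
15th: 7588 + 561 = 8149
16th: 8149 + 561 = 8710

4783, 5344, 5905, 6466, 7027, 7588, 8149, 8710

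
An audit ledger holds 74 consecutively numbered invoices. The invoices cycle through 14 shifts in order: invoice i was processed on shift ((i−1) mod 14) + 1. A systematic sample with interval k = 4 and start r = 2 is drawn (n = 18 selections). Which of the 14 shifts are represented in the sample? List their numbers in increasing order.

2, 4, 6, 8, 10, 12, 14

Consecutive selections differ by k = 4, so their shift numbers differ by 4 mod 14 = 4.
gcd(4, 14) = 2, so the sample visits 14/2 = 7 distinct residues mod 14.
Start 2 is shift 2; the shifts hit are 2, 4, 6, 8, 10, 12, 14.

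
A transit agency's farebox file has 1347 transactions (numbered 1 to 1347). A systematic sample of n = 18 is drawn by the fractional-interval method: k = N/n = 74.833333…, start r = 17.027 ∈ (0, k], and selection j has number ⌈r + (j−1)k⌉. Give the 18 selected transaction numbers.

18, 92, 167, 242, 317, 392, 467, 541, 616, 691, 766, 841, 916, 990, 1065, 1140, 1215, 1290

j=1: r + 0k = 17.027 → ⌈·⌉ = 18
j=2: r + 1k = 91.860333… → ⌈·⌉ = 92
j=3: r + 2k = 166.693666… → ⌈·⌉ = 167
j=4: r + 3k = 241.527 → ⌈·⌉ = 242
j=5: r + 4k = 316.360333… → ⌈·⌉ = 317
j=6: r + 5k = 391.193666… → ⌈·⌉ = 392
j=7: r + 6k = 466.027 → ⌈·⌉ = 467
j=8: r + 7k = 540.860333… → ⌈·⌉ = 541
j=9: r + 8k = 615.693666… → ⌈·⌉ = 616
j=10: r + 9k = 690.527 → ⌈·⌉ = 691
j=11: r + 10k = 765.360333… → ⌈·⌉ = 766
j=12: r + 11k = 840.193666… → ⌈·⌉ = 841
j=13: r + 12k = 915.027 → ⌈·⌉ = 916
j=14: r + 13k = 989.860333… → ⌈·⌉ = 990
j=15: r + 14k = 1064.693666… → ⌈·⌉ = 1065
j=16: r + 15k = 1139.527 → ⌈·⌉ = 1140
j=17: r + 16k = 1214.360333… → ⌈·⌉ = 1215
j=18: r + 17k = 1289.193666… → ⌈·⌉ = 1290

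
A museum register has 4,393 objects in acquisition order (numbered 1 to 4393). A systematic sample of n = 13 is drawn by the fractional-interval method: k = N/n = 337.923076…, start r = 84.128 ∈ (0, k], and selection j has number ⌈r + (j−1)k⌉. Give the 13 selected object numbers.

85, 423, 760, 1098, 1436, 1774, 2112, 2450, 2788, 3126, 3464, 3802, 4140

j=1: r + 0k = 84.128 → ⌈·⌉ = 85
j=2: r + 1k = 422.051076… → ⌈·⌉ = 423
j=3: r + 2k = 759.974153… → ⌈·⌉ = 760
j=4: r + 3k = 1097.897230… → ⌈·⌉ = 1098
j=5: r + 4k = 1435.820307… → ⌈·⌉ = 1436
j=6: r + 5k = 1773.743384… → ⌈·⌉ = 1774
j=7: r + 6k = 2111.666461… → ⌈·⌉ = 2112
j=8: r + 7k = 2449.589538… → ⌈·⌉ = 2450
j=9: r + 8k = 2787.512615… → ⌈·⌉ = 2788
j=10: r + 9k = 3125.435692… → ⌈·⌉ = 3126
j=11: r + 10k = 3463.358769… → ⌈·⌉ = 3464
j=12: r + 11k = 3801.281846… → ⌈·⌉ = 3802
j=13: r + 12k = 4139.204923… → ⌈·⌉ = 4140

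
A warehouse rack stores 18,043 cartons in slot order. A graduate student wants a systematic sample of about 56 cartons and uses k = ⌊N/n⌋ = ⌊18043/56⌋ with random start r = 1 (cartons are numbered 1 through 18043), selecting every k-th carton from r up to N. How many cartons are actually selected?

57

k = ⌊18043/56⌋ = 322
Achieved size = ⌊(18043 − 1)/322⌋ + 1 = ⌊18042/322⌋ + 1 = 56 + 1 = 57
(last selection: 1 + 56×322 = 18033 ≤ 18043; next would be 18355 > 18043)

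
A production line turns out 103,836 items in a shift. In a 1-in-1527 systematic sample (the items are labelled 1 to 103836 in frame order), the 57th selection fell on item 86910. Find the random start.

1398

k = 1527
r = 86910 − (57−1)×1527 = 86910 − 85512 = 1398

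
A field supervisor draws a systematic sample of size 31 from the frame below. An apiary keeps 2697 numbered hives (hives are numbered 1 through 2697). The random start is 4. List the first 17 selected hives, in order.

4, 91, 178, 265, 352, 439, 526, 613, 700, 787, 874, 961, 1048, 1135, 1222, 1309, 1396

k = N/n = 2697/31 = 87
hive 1: 4
hive 2: 4 + 87 = 91
hive 3: 91 + 87 = 178
hive 4: 178 + 87 = 265
hive 5: 265 + 87 = 352
hive 6: 352 + 87 = 439
hive 7: 439 + 87 = 526
hive 8: 526 + 87 = 613
hive 9: 613 + 87 = 700
hive 10: 700 + 87 = 787
hive 11: 787 + 87 = 874
hive 12: 874 + 87 = 961
hive 13: 961 + 87 = 1048
hive 14: 1048 + 87 = 1135
hive 15: 1135 + 87 = 1222
hive 16: 1222 + 87 = 1309
hive 17: 1309 + 87 = 1396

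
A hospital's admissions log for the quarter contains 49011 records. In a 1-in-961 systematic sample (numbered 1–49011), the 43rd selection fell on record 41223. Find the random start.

861

k = 961
r = 41223 − (43−1)×961 = 41223 − 40362 = 861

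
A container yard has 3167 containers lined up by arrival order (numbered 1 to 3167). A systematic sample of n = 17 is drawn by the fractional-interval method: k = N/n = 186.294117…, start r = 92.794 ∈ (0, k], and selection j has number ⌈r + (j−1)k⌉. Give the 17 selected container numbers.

93, 280, 466, 652, 838, 1025, 1211, 1397, 1584, 1770, 1956, 2143, 2329, 2515, 2701, 2888, 3074

j=1: r + 0k = 92.794 → ⌈·⌉ = 93
j=2: r + 1k = 279.088117… → ⌈·⌉ = 280
j=3: r + 2k = 465.382235… → ⌈·⌉ = 466
j=4: r + 3k = 651.676352… → ⌈·⌉ = 652
j=5: r + 4k = 837.970470… → ⌈·⌉ = 838
j=6: r + 5k = 1024.264588… → ⌈·⌉ = 1025
j=7: r + 6k = 1210.558705… → ⌈·⌉ = 1211
j=8: r + 7k = 1396.852823… → ⌈·⌉ = 1397
j=9: r + 8k = 1583.146941… → ⌈·⌉ = 1584
j=10: r + 9k = 1769.441058… → ⌈·⌉ = 1770
j=11: r + 10k = 1955.735176… → ⌈·⌉ = 1956
j=12: r + 11k = 2142.029294… → ⌈·⌉ = 2143
j=13: r + 12k = 2328.323411… → ⌈·⌉ = 2329
j=14: r + 13k = 2514.617529… → ⌈·⌉ = 2515
j=15: r + 14k = 2700.911647… → ⌈·⌉ = 2701
j=16: r + 15k = 2887.205764… → ⌈·⌉ = 2888
j=17: r + 16k = 3073.499882… → ⌈·⌉ = 3074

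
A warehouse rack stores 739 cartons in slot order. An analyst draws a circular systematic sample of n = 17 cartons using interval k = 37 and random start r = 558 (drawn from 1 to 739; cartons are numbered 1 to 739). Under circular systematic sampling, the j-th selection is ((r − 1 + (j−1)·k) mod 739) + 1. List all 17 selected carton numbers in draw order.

558, 595, 632, 669, 706, 4, 41, 78, 115, 152, 189, 226, 263, 300, 337, 374, 411

Selection 1: 558
Selection 2: 558 + 37 = 595
Selection 3: 595 + 37 = 632
Selection 4: 632 + 37 = 669
Selection 5: 669 + 37 = 706
Selection 6: 706 + 37 = 743 → 743 − 739 = 4
Selection 7: 4 + 37 = 41
Selection 8: 41 + 37 = 78
Selection 9: 78 + 37 = 115
Selection 10: 115 + 37 = 152
Selection 11: 152 + 37 = 189
Selection 12: 189 + 37 = 226
Selection 13: 226 + 37 = 263
Selection 14: 263 + 37 = 300
Selection 15: 300 + 37 = 337
Selection 16: 337 + 37 = 374
Selection 17: 374 + 37 = 411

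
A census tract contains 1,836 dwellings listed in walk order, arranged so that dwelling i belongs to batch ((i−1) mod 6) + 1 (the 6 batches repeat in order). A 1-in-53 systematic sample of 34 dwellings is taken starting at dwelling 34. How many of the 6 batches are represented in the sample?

6

Consecutive selections differ by k = 53, so their batch numbers differ by 53 mod 6 = 5.
gcd(53, 6) = 1, so the sample visits 6/1 = 6 distinct residues mod 6.
Start 34 is batch 4; the batches hit are 1, 2, 3, 4, 5, 6.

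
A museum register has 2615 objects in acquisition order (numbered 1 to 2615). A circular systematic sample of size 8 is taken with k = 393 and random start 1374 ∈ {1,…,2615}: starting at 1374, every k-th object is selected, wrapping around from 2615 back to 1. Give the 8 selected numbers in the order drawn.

1374, 1767, 2160, 2553, 331, 724, 1117, 1510

Selection 1: 1374
Selection 2: 1374 + 393 = 1767
Selection 3: 1767 + 393 = 2160
Selection 4: 2160 + 393 = 2553
Selection 5: 2553 + 393 = 2946 → 2946 − 2615 = 331
Selection 6: 331 + 393 = 724
Selection 7: 724 + 393 = 1117
Selection 8: 1117 + 393 = 1510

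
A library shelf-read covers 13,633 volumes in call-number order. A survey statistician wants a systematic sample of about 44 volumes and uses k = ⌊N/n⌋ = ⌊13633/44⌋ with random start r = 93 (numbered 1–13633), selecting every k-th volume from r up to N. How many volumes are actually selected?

44

k = ⌊13633/44⌋ = 309
Achieved size = ⌊(13633 − 93)/309⌋ + 1 = ⌊13540/309⌋ + 1 = 43 + 1 = 44
(last selection: 93 + 43×309 = 13380 ≤ 13633; next would be 13689 > 13633)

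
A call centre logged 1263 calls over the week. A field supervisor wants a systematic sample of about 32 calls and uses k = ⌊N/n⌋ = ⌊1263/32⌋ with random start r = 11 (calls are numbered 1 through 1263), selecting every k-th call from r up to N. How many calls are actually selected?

33

k = ⌊1263/32⌋ = 39
Achieved size = ⌊(1263 − 11)/39⌋ + 1 = ⌊1252/39⌋ + 1 = 32 + 1 = 33
(last selection: 11 + 32×39 = 1259 ≤ 1263; next would be 1298 > 1263)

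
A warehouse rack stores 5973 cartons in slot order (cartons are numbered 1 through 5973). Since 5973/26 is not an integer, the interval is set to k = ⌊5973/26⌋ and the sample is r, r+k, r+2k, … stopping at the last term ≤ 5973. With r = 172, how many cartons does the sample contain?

k = ⌊5973/26⌋ = 229
Achieved size = ⌊(5973 − 172)/229⌋ + 1 = ⌊5801/229⌋ + 1 = 25 + 1 = 26
(last selection: 172 + 25×229 = 5897 ≤ 5973; next would be 6126 > 5973)

26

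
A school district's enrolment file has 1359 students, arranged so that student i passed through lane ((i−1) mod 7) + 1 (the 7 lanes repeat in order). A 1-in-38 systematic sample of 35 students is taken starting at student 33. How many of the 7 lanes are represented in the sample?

7

Consecutive selections differ by k = 38, so their lane numbers differ by 38 mod 7 = 3.
gcd(38, 7) = 1, so the sample visits 7/1 = 7 distinct residues mod 7.
Start 33 is lane 5; the lanes hit are 1, 2, 3, 4, 5, 6, 7.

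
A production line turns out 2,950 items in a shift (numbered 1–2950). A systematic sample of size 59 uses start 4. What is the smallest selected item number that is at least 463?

k = 2950/59 = 50
Steps past start: ⌈(463 − 4)/50⌉ = ⌈459/50⌉ = 10
Selected item: 4 + 10×50 = 504

504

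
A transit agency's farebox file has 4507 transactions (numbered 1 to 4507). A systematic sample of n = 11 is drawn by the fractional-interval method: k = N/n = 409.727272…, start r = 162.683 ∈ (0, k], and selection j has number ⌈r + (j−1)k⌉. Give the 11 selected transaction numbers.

j=1: r + 0k = 162.683 → ⌈·⌉ = 163
j=2: r + 1k = 572.410272… → ⌈·⌉ = 573
j=3: r + 2k = 982.137545… → ⌈·⌉ = 983
j=4: r + 3k = 1391.864818… → ⌈·⌉ = 1392
j=5: r + 4k = 1801.592090… → ⌈·⌉ = 1802
j=6: r + 5k = 2211.319363… → ⌈·⌉ = 2212
j=7: r + 6k = 2621.046636… → ⌈·⌉ = 2622
j=8: r + 7k = 3030.773909… → ⌈·⌉ = 3031
j=9: r + 8k = 3440.501181… → ⌈·⌉ = 3441
j=10: r + 9k = 3850.228454… → ⌈·⌉ = 3851
j=11: r + 10k = 4259.955727… → ⌈·⌉ = 4260

163, 573, 983, 1392, 1802, 2212, 2622, 3031, 3441, 3851, 4260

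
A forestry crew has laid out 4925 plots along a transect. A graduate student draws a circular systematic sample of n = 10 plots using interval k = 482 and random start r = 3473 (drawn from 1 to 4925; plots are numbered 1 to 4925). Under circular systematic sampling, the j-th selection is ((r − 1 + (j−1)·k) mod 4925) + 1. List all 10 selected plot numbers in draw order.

Selection 1: 3473
Selection 2: 3473 + 482 = 3955
Selection 3: 3955 + 482 = 4437
Selection 4: 4437 + 482 = 4919
Selection 5: 4919 + 482 = 5401 → 5401 − 4925 = 476
Selection 6: 476 + 482 = 958
Selection 7: 958 + 482 = 1440
Selection 8: 1440 + 482 = 1922
Selection 9: 1922 + 482 = 2404
Selection 10: 2404 + 482 = 2886

3473, 3955, 4437, 4919, 476, 958, 1440, 1922, 2404, 2886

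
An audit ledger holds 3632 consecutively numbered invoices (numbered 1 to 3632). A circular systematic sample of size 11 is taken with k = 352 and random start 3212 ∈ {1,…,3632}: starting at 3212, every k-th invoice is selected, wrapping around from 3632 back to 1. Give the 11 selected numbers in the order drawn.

3212, 3564, 284, 636, 988, 1340, 1692, 2044, 2396, 2748, 3100

Selection 1: 3212
Selection 2: 3212 + 352 = 3564
Selection 3: 3564 + 352 = 3916 → 3916 − 3632 = 284
Selection 4: 284 + 352 = 636
Selection 5: 636 + 352 = 988
Selection 6: 988 + 352 = 1340
Selection 7: 1340 + 352 = 1692
Selection 8: 1692 + 352 = 2044
Selection 9: 2044 + 352 = 2396
Selection 10: 2396 + 352 = 2748
Selection 11: 2748 + 352 = 3100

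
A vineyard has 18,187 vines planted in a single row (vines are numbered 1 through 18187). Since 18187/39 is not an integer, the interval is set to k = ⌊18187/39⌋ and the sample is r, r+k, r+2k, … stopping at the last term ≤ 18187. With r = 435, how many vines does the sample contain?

k = ⌊18187/39⌋ = 466
Achieved size = ⌊(18187 − 435)/466⌋ + 1 = ⌊17752/466⌋ + 1 = 38 + 1 = 39
(last selection: 435 + 38×466 = 18143 ≤ 18187; next would be 18609 > 18187)

39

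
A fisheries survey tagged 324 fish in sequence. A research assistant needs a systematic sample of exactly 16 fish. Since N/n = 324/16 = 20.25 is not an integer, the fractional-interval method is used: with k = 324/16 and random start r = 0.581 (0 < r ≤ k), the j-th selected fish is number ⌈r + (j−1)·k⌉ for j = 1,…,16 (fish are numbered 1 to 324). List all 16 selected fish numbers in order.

j=1: r + 0k = 0.581 → ⌈·⌉ = 1
j=2: r + 1k = 20.831 → ⌈·⌉ = 21
j=3: r + 2k = 41.081 → ⌈·⌉ = 42
j=4: r + 3k = 61.331 → ⌈·⌉ = 62
j=5: r + 4k = 81.581 → ⌈·⌉ = 82
j=6: r + 5k = 101.831 → ⌈·⌉ = 102
j=7: r + 6k = 122.081 → ⌈·⌉ = 123
j=8: r + 7k = 142.331 → ⌈·⌉ = 143
j=9: r + 8k = 162.581 → ⌈·⌉ = 163
j=10: r + 9k = 182.831 → ⌈·⌉ = 183
j=11: r + 10k = 203.081 → ⌈·⌉ = 204
j=12: r + 11k = 223.331 → ⌈·⌉ = 224
j=13: r + 12k = 243.581 → ⌈·⌉ = 244
j=14: r + 13k = 263.831 → ⌈·⌉ = 264
j=15: r + 14k = 284.081 → ⌈·⌉ = 285
j=16: r + 15k = 304.331 → ⌈·⌉ = 305

1, 21, 42, 62, 82, 102, 123, 143, 163, 183, 204, 224, 244, 264, 285, 305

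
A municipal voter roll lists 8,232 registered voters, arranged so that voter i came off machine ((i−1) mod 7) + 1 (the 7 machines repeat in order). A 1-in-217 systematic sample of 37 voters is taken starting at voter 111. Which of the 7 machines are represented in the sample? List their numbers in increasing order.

6

Consecutive selections differ by k = 217, so their machine numbers differ by 217 mod 7 = 0.
gcd(217, 7) = 7, so the sample visits 7/7 = 1 distinct residues mod 7.
Start 111 is machine 6; the machines hit are 6.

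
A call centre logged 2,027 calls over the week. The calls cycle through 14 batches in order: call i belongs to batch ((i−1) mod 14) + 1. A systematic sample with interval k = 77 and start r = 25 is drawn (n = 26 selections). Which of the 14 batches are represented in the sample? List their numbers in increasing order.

4, 11

Consecutive selections differ by k = 77, so their batch numbers differ by 77 mod 14 = 7.
gcd(77, 14) = 7, so the sample visits 14/7 = 2 distinct residues mod 14.
Start 25 is batch 11; the batches hit are 4, 11.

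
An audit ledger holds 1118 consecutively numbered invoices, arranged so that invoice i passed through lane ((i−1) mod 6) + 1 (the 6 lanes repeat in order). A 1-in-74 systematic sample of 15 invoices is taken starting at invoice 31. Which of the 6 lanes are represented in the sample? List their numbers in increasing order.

1, 3, 5

Consecutive selections differ by k = 74, so their lane numbers differ by 74 mod 6 = 2.
gcd(74, 6) = 2, so the sample visits 6/2 = 3 distinct residues mod 6.
Start 31 is lane 1; the lanes hit are 1, 3, 5.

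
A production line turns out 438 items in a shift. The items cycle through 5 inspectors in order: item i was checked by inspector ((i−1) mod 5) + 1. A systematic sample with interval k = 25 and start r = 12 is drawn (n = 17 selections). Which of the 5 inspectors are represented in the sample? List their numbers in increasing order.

Consecutive selections differ by k = 25, so their inspector numbers differ by 25 mod 5 = 0.
gcd(25, 5) = 5, so the sample visits 5/5 = 1 distinct residues mod 5.
Start 12 is inspector 2; the inspectors hit are 2.

2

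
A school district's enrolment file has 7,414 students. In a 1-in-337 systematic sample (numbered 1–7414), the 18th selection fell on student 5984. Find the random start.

k = 337
r = 5984 − (18−1)×337 = 5984 − 5729 = 255

255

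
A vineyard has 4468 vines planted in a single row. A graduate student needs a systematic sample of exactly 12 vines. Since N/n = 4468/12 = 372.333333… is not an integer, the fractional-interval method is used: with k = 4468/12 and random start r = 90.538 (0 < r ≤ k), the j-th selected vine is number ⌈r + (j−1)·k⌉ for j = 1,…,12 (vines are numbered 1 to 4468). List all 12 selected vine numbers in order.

91, 463, 836, 1208, 1580, 1953, 2325, 2697, 3070, 3442, 3814, 4187

j=1: r + 0k = 90.538 → ⌈·⌉ = 91
j=2: r + 1k = 462.871333… → ⌈·⌉ = 463
j=3: r + 2k = 835.204666… → ⌈·⌉ = 836
j=4: r + 3k = 1207.538 → ⌈·⌉ = 1208
j=5: r + 4k = 1579.871333… → ⌈·⌉ = 1580
j=6: r + 5k = 1952.204666… → ⌈·⌉ = 1953
j=7: r + 6k = 2324.538 → ⌈·⌉ = 2325
j=8: r + 7k = 2696.871333… → ⌈·⌉ = 2697
j=9: r + 8k = 3069.204666… → ⌈·⌉ = 3070
j=10: r + 9k = 3441.538 → ⌈·⌉ = 3442
j=11: r + 10k = 3813.871333… → ⌈·⌉ = 3814
j=12: r + 11k = 4186.204666… → ⌈·⌉ = 4187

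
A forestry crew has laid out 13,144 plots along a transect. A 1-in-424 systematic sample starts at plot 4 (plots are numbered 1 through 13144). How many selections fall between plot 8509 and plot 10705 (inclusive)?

k = 424
First selection ≥ 8509: 4 + ⌈(8509−4)/424⌉·424 = 4 + 21×424 = 8908
Last selection ≤ 10705: 4 + ⌊(10705−4)/424⌋·424 = 4 + 25×424 = 10604
Count = 25 − 21 + 1 = 5

5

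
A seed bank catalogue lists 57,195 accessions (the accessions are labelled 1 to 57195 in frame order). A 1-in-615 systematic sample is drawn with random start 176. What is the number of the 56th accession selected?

34001

k = 615
56th selection = r + (56−1)·k = 176 + 55×615 = 176 + 33825 = 34001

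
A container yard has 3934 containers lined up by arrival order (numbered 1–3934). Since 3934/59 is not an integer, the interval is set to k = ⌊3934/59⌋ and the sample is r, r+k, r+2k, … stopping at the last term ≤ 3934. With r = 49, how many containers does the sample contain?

59

k = ⌊3934/59⌋ = 66
Achieved size = ⌊(3934 − 49)/66⌋ + 1 = ⌊3885/66⌋ + 1 = 58 + 1 = 59
(last selection: 49 + 58×66 = 3877 ≤ 3934; next would be 3943 > 3934)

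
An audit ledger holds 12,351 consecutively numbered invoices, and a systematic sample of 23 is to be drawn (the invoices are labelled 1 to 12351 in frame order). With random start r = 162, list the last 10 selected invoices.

k = N/n = 12351/23 = 537
14th selection = 162 + 13×537 = 7143
15th: 7143 + 537 = 7680
16th: 7680 + 537 = 8217
17th: 8217 + 537 = 8754
18th: 8754 + 537 = 9291
19th: 9291 + 537 = 9828
20th: 9828 + 537 = 10365
21st: 10365 + 537 = 10902
22nd: 10902 + 537 = 11439
23rd: 11439 + 537 = 11976

7143, 7680, 8217, 8754, 9291, 9828, 10365, 10902, 11439, 11976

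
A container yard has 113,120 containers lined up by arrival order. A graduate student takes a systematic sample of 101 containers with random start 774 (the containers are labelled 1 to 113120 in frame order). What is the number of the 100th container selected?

111654

k = 113120/101 = 1120
100th selection = r + (100−1)·k = 774 + 99×1120 = 774 + 110880 = 111654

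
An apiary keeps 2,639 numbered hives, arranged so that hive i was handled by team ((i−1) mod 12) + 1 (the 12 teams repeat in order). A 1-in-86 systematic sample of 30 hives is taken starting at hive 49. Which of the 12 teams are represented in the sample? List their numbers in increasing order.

1, 3, 5, 7, 9, 11

Consecutive selections differ by k = 86, so their team numbers differ by 86 mod 12 = 2.
gcd(86, 12) = 2, so the sample visits 12/2 = 6 distinct residues mod 12.
Start 49 is team 1; the teams hit are 1, 3, 5, 7, 9, 11.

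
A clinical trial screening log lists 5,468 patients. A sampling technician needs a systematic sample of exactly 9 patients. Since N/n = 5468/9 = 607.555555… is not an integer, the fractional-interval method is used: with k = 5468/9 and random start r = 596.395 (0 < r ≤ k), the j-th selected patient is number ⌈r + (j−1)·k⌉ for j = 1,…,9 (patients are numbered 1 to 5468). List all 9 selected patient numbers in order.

597, 1204, 1812, 2420, 3027, 3635, 4242, 4850, 5457

j=1: r + 0k = 596.395 → ⌈·⌉ = 597
j=2: r + 1k = 1203.950555… → ⌈·⌉ = 1204
j=3: r + 2k = 1811.506111… → ⌈·⌉ = 1812
j=4: r + 3k = 2419.061666… → ⌈·⌉ = 2420
j=5: r + 4k = 3026.617222… → ⌈·⌉ = 3027
j=6: r + 5k = 3634.172777… → ⌈·⌉ = 3635
j=7: r + 6k = 4241.728333… → ⌈·⌉ = 4242
j=8: r + 7k = 4849.283888… → ⌈·⌉ = 4850
j=9: r + 8k = 5456.839444… → ⌈·⌉ = 5457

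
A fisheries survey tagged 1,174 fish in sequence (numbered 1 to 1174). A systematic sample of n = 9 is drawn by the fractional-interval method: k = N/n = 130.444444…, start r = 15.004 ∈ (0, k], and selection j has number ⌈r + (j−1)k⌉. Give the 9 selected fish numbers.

16, 146, 276, 407, 537, 668, 798, 929, 1059

j=1: r + 0k = 15.004 → ⌈·⌉ = 16
j=2: r + 1k = 145.448444… → ⌈·⌉ = 146
j=3: r + 2k = 275.892888… → ⌈·⌉ = 276
j=4: r + 3k = 406.337333… → ⌈·⌉ = 407
j=5: r + 4k = 536.781777… → ⌈·⌉ = 537
j=6: r + 5k = 667.226222… → ⌈·⌉ = 668
j=7: r + 6k = 797.670666… → ⌈·⌉ = 798
j=8: r + 7k = 928.115111… → ⌈·⌉ = 929
j=9: r + 8k = 1058.559555… → ⌈·⌉ = 1059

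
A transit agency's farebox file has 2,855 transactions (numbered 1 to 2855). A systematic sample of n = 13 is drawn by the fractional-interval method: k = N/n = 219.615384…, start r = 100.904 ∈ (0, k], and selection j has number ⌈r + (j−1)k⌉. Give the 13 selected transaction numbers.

101, 321, 541, 760, 980, 1199, 1419, 1639, 1858, 2078, 2298, 2517, 2737

j=1: r + 0k = 100.904 → ⌈·⌉ = 101
j=2: r + 1k = 320.519384… → ⌈·⌉ = 321
j=3: r + 2k = 540.134769… → ⌈·⌉ = 541
j=4: r + 3k = 759.750153… → ⌈·⌉ = 760
j=5: r + 4k = 979.365538… → ⌈·⌉ = 980
j=6: r + 5k = 1198.980923… → ⌈·⌉ = 1199
j=7: r + 6k = 1418.596307… → ⌈·⌉ = 1419
j=8: r + 7k = 1638.211692… → ⌈·⌉ = 1639
j=9: r + 8k = 1857.827076… → ⌈·⌉ = 1858
j=10: r + 9k = 2077.442461… → ⌈·⌉ = 2078
j=11: r + 10k = 2297.057846… → ⌈·⌉ = 2298
j=12: r + 11k = 2516.673230… → ⌈·⌉ = 2517
j=13: r + 12k = 2736.288615… → ⌈·⌉ = 2737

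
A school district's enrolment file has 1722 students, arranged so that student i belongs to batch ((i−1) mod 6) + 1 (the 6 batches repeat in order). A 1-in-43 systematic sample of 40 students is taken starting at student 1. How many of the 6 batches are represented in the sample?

Consecutive selections differ by k = 43, so their batch numbers differ by 43 mod 6 = 1.
gcd(43, 6) = 1, so the sample visits 6/1 = 6 distinct residues mod 6.
Start 1 is batch 1; the batches hit are 1, 2, 3, 4, 5, 6.

6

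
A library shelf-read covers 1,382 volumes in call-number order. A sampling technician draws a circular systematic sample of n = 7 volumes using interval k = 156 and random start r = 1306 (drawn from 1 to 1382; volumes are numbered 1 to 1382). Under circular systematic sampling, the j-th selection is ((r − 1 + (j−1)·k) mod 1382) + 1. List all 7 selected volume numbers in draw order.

Selection 1: 1306
Selection 2: 1306 + 156 = 1462 → 1462 − 1382 = 80
Selection 3: 80 + 156 = 236
Selection 4: 236 + 156 = 392
Selection 5: 392 + 156 = 548
Selection 6: 548 + 156 = 704
Selection 7: 704 + 156 = 860

1306, 80, 236, 392, 548, 704, 860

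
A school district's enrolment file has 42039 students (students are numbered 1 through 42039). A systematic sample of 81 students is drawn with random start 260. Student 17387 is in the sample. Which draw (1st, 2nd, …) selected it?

34

k = 42039/81 = 519
position = (17387 − 260)/519 + 1 = 17127/519 + 1 = 33 + 1 = 34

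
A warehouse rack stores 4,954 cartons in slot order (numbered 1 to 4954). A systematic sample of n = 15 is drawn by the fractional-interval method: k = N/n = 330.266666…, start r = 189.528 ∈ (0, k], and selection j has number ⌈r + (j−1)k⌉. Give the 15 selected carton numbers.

j=1: r + 0k = 189.528 → ⌈·⌉ = 190
j=2: r + 1k = 519.794666… → ⌈·⌉ = 520
j=3: r + 2k = 850.061333… → ⌈·⌉ = 851
j=4: r + 3k = 1180.328 → ⌈·⌉ = 1181
j=5: r + 4k = 1510.594666… → ⌈·⌉ = 1511
j=6: r + 5k = 1840.861333… → ⌈·⌉ = 1841
j=7: r + 6k = 2171.128 → ⌈·⌉ = 2172
j=8: r + 7k = 2501.394666… → ⌈·⌉ = 2502
j=9: r + 8k = 2831.661333… → ⌈·⌉ = 2832
j=10: r + 9k = 3161.928 → ⌈·⌉ = 3162
j=11: r + 10k = 3492.194666… → ⌈·⌉ = 3493
j=12: r + 11k = 3822.461333… → ⌈·⌉ = 3823
j=13: r + 12k = 4152.728 → ⌈·⌉ = 4153
j=14: r + 13k = 4482.994666… → ⌈·⌉ = 4483
j=15: r + 14k = 4813.261333… → ⌈·⌉ = 4814

190, 520, 851, 1181, 1511, 1841, 2172, 2502, 2832, 3162, 3493, 3823, 4153, 4483, 4814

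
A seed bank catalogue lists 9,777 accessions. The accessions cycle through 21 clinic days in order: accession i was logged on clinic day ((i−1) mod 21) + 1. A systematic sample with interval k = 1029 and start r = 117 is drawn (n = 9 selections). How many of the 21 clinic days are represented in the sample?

Consecutive selections differ by k = 1029, so their clinic day numbers differ by 1029 mod 21 = 0.
gcd(1029, 21) = 21, so the sample visits 21/21 = 1 distinct residues mod 21.
Start 117 is clinic day 12; the clinic days hit are 12.

1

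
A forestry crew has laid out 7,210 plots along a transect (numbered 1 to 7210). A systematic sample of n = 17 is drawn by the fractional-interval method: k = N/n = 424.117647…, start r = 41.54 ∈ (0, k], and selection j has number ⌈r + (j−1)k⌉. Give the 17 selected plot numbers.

42, 466, 890, 1314, 1739, 2163, 2587, 3011, 3435, 3859, 4283, 4707, 5131, 5556, 5980, 6404, 6828

j=1: r + 0k = 41.54 → ⌈·⌉ = 42
j=2: r + 1k = 465.657647… → ⌈·⌉ = 466
j=3: r + 2k = 889.775294… → ⌈·⌉ = 890
j=4: r + 3k = 1313.892941… → ⌈·⌉ = 1314
j=5: r + 4k = 1738.010588… → ⌈·⌉ = 1739
j=6: r + 5k = 2162.128235… → ⌈·⌉ = 2163
j=7: r + 6k = 2586.245882… → ⌈·⌉ = 2587
j=8: r + 7k = 3010.363529… → ⌈·⌉ = 3011
j=9: r + 8k = 3434.481176… → ⌈·⌉ = 3435
j=10: r + 9k = 3858.598823… → ⌈·⌉ = 3859
j=11: r + 10k = 4282.716470… → ⌈·⌉ = 4283
j=12: r + 11k = 4706.834117… → ⌈·⌉ = 4707
j=13: r + 12k = 5130.951764… → ⌈·⌉ = 5131
j=14: r + 13k = 5555.069411… → ⌈·⌉ = 5556
j=15: r + 14k = 5979.187058… → ⌈·⌉ = 5980
j=16: r + 15k = 6403.304705… → ⌈·⌉ = 6404
j=17: r + 16k = 6827.422352… → ⌈·⌉ = 6828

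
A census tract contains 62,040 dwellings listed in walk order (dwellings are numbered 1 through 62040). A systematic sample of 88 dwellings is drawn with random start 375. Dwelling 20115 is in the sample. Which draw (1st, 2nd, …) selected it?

k = 62040/88 = 705
position = (20115 − 375)/705 + 1 = 19740/705 + 1 = 28 + 1 = 29

29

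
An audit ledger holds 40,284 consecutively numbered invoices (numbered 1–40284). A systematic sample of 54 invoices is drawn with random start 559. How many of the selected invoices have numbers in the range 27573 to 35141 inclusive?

10

k = 40284/54 = 746
First selection ≥ 27573: 559 + ⌈(27573−559)/746⌉·746 = 559 + 37×746 = 28161
Last selection ≤ 35141: 559 + ⌊(35141−559)/746⌋·746 = 559 + 46×746 = 34875
Count = 46 − 37 + 1 = 10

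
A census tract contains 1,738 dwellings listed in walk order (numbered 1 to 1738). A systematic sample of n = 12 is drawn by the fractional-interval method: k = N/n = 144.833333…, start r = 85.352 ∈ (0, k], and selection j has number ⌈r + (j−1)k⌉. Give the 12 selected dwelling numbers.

j=1: r + 0k = 85.352 → ⌈·⌉ = 86
j=2: r + 1k = 230.185333… → ⌈·⌉ = 231
j=3: r + 2k = 375.018666… → ⌈·⌉ = 376
j=4: r + 3k = 519.852 → ⌈·⌉ = 520
j=5: r + 4k = 664.685333… → ⌈·⌉ = 665
j=6: r + 5k = 809.518666… → ⌈·⌉ = 810
j=7: r + 6k = 954.352 → ⌈·⌉ = 955
j=8: r + 7k = 1099.185333… → ⌈·⌉ = 1100
j=9: r + 8k = 1244.018666… → ⌈·⌉ = 1245
j=10: r + 9k = 1388.852 → ⌈·⌉ = 1389
j=11: r + 10k = 1533.685333… → ⌈·⌉ = 1534
j=12: r + 11k = 1678.518666… → ⌈·⌉ = 1679

86, 231, 376, 520, 665, 810, 955, 1100, 1245, 1389, 1534, 1679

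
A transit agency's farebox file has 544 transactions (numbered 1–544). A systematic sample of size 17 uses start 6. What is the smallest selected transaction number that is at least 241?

262

k = 544/17 = 32
Steps past start: ⌈(241 − 6)/32⌉ = ⌈235/32⌉ = 8
Selected transaction: 6 + 8×32 = 262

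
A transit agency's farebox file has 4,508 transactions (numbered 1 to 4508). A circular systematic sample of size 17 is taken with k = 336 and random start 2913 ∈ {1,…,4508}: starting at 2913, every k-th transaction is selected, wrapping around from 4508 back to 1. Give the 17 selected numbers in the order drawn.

2913, 3249, 3585, 3921, 4257, 85, 421, 757, 1093, 1429, 1765, 2101, 2437, 2773, 3109, 3445, 3781

Selection 1: 2913
Selection 2: 2913 + 336 = 3249
Selection 3: 3249 + 336 = 3585
Selection 4: 3585 + 336 = 3921
Selection 5: 3921 + 336 = 4257
Selection 6: 4257 + 336 = 4593 → 4593 − 4508 = 85
Selection 7: 85 + 336 = 421
Selection 8: 421 + 336 = 757
Selection 9: 757 + 336 = 1093
Selection 10: 1093 + 336 = 1429
Selection 11: 1429 + 336 = 1765
Selection 12: 1765 + 336 = 2101
Selection 13: 2101 + 336 = 2437
Selection 14: 2437 + 336 = 2773
Selection 15: 2773 + 336 = 3109
Selection 16: 3109 + 336 = 3445
Selection 17: 3445 + 336 = 3781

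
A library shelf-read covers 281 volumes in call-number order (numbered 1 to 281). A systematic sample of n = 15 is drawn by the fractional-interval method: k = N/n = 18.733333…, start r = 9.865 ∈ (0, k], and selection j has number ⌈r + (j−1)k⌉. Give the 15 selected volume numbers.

10, 29, 48, 67, 85, 104, 123, 141, 160, 179, 198, 216, 235, 254, 273

j=1: r + 0k = 9.865 → ⌈·⌉ = 10
j=2: r + 1k = 28.598333… → ⌈·⌉ = 29
j=3: r + 2k = 47.331666… → ⌈·⌉ = 48
j=4: r + 3k = 66.065 → ⌈·⌉ = 67
j=5: r + 4k = 84.798333… → ⌈·⌉ = 85
j=6: r + 5k = 103.531666… → ⌈·⌉ = 104
j=7: r + 6k = 122.265 → ⌈·⌉ = 123
j=8: r + 7k = 140.998333… → ⌈·⌉ = 141
j=9: r + 8k = 159.731666… → ⌈·⌉ = 160
j=10: r + 9k = 178.465 → ⌈·⌉ = 179
j=11: r + 10k = 197.198333… → ⌈·⌉ = 198
j=12: r + 11k = 215.931666… → ⌈·⌉ = 216
j=13: r + 12k = 234.665 → ⌈·⌉ = 235
j=14: r + 13k = 253.398333… → ⌈·⌉ = 254
j=15: r + 14k = 272.131666… → ⌈·⌉ = 273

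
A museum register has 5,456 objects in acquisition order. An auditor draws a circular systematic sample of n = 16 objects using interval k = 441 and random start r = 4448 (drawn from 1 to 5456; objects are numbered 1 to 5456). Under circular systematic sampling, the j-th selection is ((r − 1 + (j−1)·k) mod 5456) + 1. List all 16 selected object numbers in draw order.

4448, 4889, 5330, 315, 756, 1197, 1638, 2079, 2520, 2961, 3402, 3843, 4284, 4725, 5166, 151

Selection 1: 4448
Selection 2: 4448 + 441 = 4889
Selection 3: 4889 + 441 = 5330
Selection 4: 5330 + 441 = 5771 → 5771 − 5456 = 315
Selection 5: 315 + 441 = 756
Selection 6: 756 + 441 = 1197
Selection 7: 1197 + 441 = 1638
Selection 8: 1638 + 441 = 2079
Selection 9: 2079 + 441 = 2520
Selection 10: 2520 + 441 = 2961
Selection 11: 2961 + 441 = 3402
Selection 12: 3402 + 441 = 3843
Selection 13: 3843 + 441 = 4284
Selection 14: 4284 + 441 = 4725
Selection 15: 4725 + 441 = 5166
Selection 16: 5166 + 441 = 5607 → 5607 − 5456 = 151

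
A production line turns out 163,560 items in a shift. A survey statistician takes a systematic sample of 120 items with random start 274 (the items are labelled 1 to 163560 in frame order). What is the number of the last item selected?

162471

k = 163560/120 = 1363
120th selection = r + (120−1)·k = 274 + 119×1363 = 274 + 162197 = 162471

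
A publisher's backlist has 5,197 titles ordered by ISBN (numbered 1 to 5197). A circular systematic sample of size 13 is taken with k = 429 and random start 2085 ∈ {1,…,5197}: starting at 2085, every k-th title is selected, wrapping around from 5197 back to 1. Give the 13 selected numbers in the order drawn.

2085, 2514, 2943, 3372, 3801, 4230, 4659, 5088, 320, 749, 1178, 1607, 2036

Selection 1: 2085
Selection 2: 2085 + 429 = 2514
Selection 3: 2514 + 429 = 2943
Selection 4: 2943 + 429 = 3372
Selection 5: 3372 + 429 = 3801
Selection 6: 3801 + 429 = 4230
Selection 7: 4230 + 429 = 4659
Selection 8: 4659 + 429 = 5088
Selection 9: 5088 + 429 = 5517 → 5517 − 5197 = 320
Selection 10: 320 + 429 = 749
Selection 11: 749 + 429 = 1178
Selection 12: 1178 + 429 = 1607
Selection 13: 1607 + 429 = 2036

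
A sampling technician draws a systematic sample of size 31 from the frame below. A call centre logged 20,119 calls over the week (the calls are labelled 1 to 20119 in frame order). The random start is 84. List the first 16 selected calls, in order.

84, 733, 1382, 2031, 2680, 3329, 3978, 4627, 5276, 5925, 6574, 7223, 7872, 8521, 9170, 9819

k = N/n = 20119/31 = 649
call 1: 84
call 2: 84 + 649 = 733
call 3: 733 + 649 = 1382
call 4: 1382 + 649 = 2031
call 5: 2031 + 649 = 2680
call 6: 2680 + 649 = 3329
call 7: 3329 + 649 = 3978
call 8: 3978 + 649 = 4627
call 9: 4627 + 649 = 5276
call 10: 5276 + 649 = 5925
call 11: 5925 + 649 = 6574
call 12: 6574 + 649 = 7223
call 13: 7223 + 649 = 7872
call 14: 7872 + 649 = 8521
call 15: 8521 + 649 = 9170
call 16: 9170 + 649 = 9819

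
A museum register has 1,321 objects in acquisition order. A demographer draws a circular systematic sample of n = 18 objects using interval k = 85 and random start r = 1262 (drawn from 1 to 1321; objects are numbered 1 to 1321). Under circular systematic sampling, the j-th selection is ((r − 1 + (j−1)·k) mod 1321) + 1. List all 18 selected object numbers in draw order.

Selection 1: 1262
Selection 2: 1262 + 85 = 1347 → 1347 − 1321 = 26
Selection 3: 26 + 85 = 111
Selection 4: 111 + 85 = 196
Selection 5: 196 + 85 = 281
Selection 6: 281 + 85 = 366
Selection 7: 366 + 85 = 451
Selection 8: 451 + 85 = 536
Selection 9: 536 + 85 = 621
Selection 10: 621 + 85 = 706
Selection 11: 706 + 85 = 791
Selection 12: 791 + 85 = 876
Selection 13: 876 + 85 = 961
Selection 14: 961 + 85 = 1046
Selection 15: 1046 + 85 = 1131
Selection 16: 1131 + 85 = 1216
Selection 17: 1216 + 85 = 1301
Selection 18: 1301 + 85 = 1386 → 1386 − 1321 = 65

1262, 26, 111, 196, 281, 366, 451, 536, 621, 706, 791, 876, 961, 1046, 1131, 1216, 1301, 65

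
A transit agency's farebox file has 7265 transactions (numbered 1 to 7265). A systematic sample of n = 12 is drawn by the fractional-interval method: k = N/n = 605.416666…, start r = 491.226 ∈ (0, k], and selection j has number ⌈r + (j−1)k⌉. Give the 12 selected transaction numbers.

j=1: r + 0k = 491.226 → ⌈·⌉ = 492
j=2: r + 1k = 1096.642666… → ⌈·⌉ = 1097
j=3: r + 2k = 1702.059333… → ⌈·⌉ = 1703
j=4: r + 3k = 2307.476 → ⌈·⌉ = 2308
j=5: r + 4k = 2912.892666… → ⌈·⌉ = 2913
j=6: r + 5k = 3518.309333… → ⌈·⌉ = 3519
j=7: r + 6k = 4123.726 → ⌈·⌉ = 4124
j=8: r + 7k = 4729.142666… → ⌈·⌉ = 4730
j=9: r + 8k = 5334.559333… → ⌈·⌉ = 5335
j=10: r + 9k = 5939.976 → ⌈·⌉ = 5940
j=11: r + 10k = 6545.392666… → ⌈·⌉ = 6546
j=12: r + 11k = 7150.809333… → ⌈·⌉ = 7151

492, 1097, 1703, 2308, 2913, 3519, 4124, 4730, 5335, 5940, 6546, 7151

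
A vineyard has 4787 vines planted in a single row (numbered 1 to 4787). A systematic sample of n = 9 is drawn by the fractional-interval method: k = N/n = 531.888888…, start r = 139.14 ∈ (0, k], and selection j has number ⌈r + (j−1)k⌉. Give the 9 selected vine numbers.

j=1: r + 0k = 139.14 → ⌈·⌉ = 140
j=2: r + 1k = 671.028888… → ⌈·⌉ = 672
j=3: r + 2k = 1202.917777… → ⌈·⌉ = 1203
j=4: r + 3k = 1734.806666… → ⌈·⌉ = 1735
j=5: r + 4k = 2266.695555… → ⌈·⌉ = 2267
j=6: r + 5k = 2798.584444… → ⌈·⌉ = 2799
j=7: r + 6k = 3330.473333… → ⌈·⌉ = 3331
j=8: r + 7k = 3862.362222… → ⌈·⌉ = 3863
j=9: r + 8k = 4394.251111… → ⌈·⌉ = 4395

140, 672, 1203, 1735, 2267, 2799, 3331, 3863, 4395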